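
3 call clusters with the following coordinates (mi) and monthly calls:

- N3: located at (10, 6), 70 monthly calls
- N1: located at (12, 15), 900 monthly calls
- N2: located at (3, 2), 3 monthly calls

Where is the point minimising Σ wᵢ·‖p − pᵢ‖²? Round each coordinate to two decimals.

The minimiser of Σwᵢ‖p−pᵢ‖² is the weighted centroid p* = (Σwᵢpᵢ)/(Σwᵢ).
Σwᵢ = 973.
Σwᵢxᵢ = 70·10 + 900·12 + 3·3 = 11509.
Σwᵢyᵢ = 70·6 + 900·15 + 3·2 = 13926.
x* = 11509/973 = 11.83, y* = 13926/973 = 14.31.

(11.83, 14.31)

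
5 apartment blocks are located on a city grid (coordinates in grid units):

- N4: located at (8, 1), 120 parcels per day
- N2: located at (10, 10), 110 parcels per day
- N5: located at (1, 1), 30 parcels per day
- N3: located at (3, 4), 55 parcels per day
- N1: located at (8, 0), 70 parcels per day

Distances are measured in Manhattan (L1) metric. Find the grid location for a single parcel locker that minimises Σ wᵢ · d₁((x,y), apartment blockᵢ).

Manhattan distance separates: Σwᵢ(|x−xᵢ|+|y−yᵢ|) = Σwᵢ|x−xᵢ| + Σwᵢ|y−yᵢ|, so x and y are optimised independently as 1-D weighted medians.
Total weight W = 385; half = 192.5.
x-coordinate, sorted with cumulative weight:
  x=1 (N5, w=30) cum 30
  x=3 (N3, w=55) cum 85
  x=8 (N4, w=120) cum 205  ← median
  x=8 (N1, w=70) cum 275
  x=10 (N2, w=110) cum 385
⇒ x* = 8
y-coordinate, sorted with cumulative weight:
  y=0 (N1, w=70) cum 70
  y=1 (N4, w=120) cum 190
  y=1 (N5, w=30) cum 220  ← median
  y=4 (N3, w=55) cum 275
  y=10 (N2, w=110) cum 385
⇒ y* = 1

(8, 1)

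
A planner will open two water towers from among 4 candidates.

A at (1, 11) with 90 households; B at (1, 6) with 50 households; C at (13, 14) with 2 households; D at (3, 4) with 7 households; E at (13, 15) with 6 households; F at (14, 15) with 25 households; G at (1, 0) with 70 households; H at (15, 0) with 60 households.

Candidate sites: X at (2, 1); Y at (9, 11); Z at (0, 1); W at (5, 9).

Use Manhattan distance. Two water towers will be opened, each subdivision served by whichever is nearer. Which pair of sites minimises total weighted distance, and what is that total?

{X, Y}, total 2315

Evaluate every pair (each demand assigned to the nearer of the two):
  {X, Y}: total = 2315
  {X, W}: total = 2333
  {Y, Z}: total = 2449
  {Z, W}: total = 2467
  {X, Z}: total = 3146
  {Y, W}: total = 3156
Best pair: {X, Y} with total 2315.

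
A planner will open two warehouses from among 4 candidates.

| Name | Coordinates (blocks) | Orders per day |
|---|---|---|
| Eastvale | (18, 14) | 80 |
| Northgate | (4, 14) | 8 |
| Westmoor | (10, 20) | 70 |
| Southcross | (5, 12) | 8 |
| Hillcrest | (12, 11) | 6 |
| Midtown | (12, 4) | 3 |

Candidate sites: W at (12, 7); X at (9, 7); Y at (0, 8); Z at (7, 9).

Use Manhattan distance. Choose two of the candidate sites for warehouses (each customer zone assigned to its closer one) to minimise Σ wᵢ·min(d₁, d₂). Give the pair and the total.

{W, Z}, total 2157

Evaluate every pair (each demand assigned to the nearer of the two):
  {W, Z}: total = 2157
  {W, X}: total = 2221
  {W, Y}: total = 2275
  {X, Z}: total = 2424
  {Y, Z}: total = 2436
  {X, Y}: total = 2472
Best pair: {W, Z} with total 2157.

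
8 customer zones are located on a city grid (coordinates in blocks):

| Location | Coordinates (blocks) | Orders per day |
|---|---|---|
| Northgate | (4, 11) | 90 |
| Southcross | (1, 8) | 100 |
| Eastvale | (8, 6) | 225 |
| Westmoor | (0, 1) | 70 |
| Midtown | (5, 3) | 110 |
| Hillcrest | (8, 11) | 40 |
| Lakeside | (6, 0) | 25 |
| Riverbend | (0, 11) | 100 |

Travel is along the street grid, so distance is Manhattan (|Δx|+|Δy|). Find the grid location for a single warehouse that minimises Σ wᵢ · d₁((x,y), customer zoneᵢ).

(5, 6)

Manhattan distance separates: Σwᵢ(|x−xᵢ|+|y−yᵢ|) = Σwᵢ|x−xᵢ| + Σwᵢ|y−yᵢ|, so x and y are optimised independently as 1-D weighted medians.
Total weight W = 760; half = 380.
x-coordinate, sorted with cumulative weight:
  x=0 (Westmoor, w=70) cum 70
  x=0 (Riverbend, w=100) cum 170
  x=1 (Southcross, w=100) cum 270
  x=4 (Northgate, w=90) cum 360
  x=5 (Midtown, w=110) cum 470  ← median
  x=6 (Lakeside, w=25) cum 495
  x=8 (Eastvale, w=225) cum 720
  x=8 (Hillcrest, w=40) cum 760
⇒ x* = 5
y-coordinate, sorted with cumulative weight:
  y=0 (Lakeside, w=25) cum 25
  y=1 (Westmoor, w=70) cum 95
  y=3 (Midtown, w=110) cum 205
  y=6 (Eastvale, w=225) cum 430  ← median
  y=8 (Southcross, w=100) cum 530
  y=11 (Northgate, w=90) cum 620
  y=11 (Hillcrest, w=40) cum 660
  y=11 (Riverbend, w=100) cum 760
⇒ y* = 6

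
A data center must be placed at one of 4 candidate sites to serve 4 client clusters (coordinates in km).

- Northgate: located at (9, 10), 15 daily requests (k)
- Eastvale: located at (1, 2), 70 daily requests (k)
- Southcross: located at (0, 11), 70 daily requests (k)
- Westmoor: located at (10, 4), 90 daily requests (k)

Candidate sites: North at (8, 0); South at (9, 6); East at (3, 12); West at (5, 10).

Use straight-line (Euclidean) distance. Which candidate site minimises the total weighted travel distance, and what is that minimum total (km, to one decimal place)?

Total weighted distance at each candidate:
  North (8, 0): total = 2015.0
  South (9, 6): total = 1608.0
  East (3, 12): total = 1986.8
  West (5, 10): total = 1746.0
Minimum is at South with total 1608.0 km.

South, total 1608.0 km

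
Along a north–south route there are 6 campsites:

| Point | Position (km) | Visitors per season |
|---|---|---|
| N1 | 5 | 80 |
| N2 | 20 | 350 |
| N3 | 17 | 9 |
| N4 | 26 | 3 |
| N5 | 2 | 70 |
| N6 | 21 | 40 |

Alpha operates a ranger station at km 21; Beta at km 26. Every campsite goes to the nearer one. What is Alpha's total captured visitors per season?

549

The indifferent point is the midpoint (21+26)/2 = 23.5; campsites left of it (closer to Alpha at 21) go to Alpha, those right go to Beta.
  N5 at 2 (w=70) → Alpha
  N1 at 5 (w=80) → Alpha
  N3 at 17 (w=9) → Alpha
  N2 at 20 (w=350) → Alpha
  N6 at 21 (w=40) → Alpha
  N4 at 26 (w=3) → Beta
Alpha captures 549; Beta captures 3.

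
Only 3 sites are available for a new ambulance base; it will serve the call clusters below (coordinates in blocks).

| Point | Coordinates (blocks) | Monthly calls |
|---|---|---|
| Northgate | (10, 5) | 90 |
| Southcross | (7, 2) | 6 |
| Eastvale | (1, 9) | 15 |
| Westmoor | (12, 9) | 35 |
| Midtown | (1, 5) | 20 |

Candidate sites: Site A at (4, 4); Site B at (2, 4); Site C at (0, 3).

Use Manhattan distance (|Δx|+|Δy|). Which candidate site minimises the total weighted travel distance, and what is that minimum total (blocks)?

Total weighted distance at each candidate:
  Site A (4, 4): total = 1315
  Site B (2, 4): total = 1507
  Site C (0, 3): total = 1923
Minimum is at Site A with total 1315 blocks.

Site A, total 1315 blocks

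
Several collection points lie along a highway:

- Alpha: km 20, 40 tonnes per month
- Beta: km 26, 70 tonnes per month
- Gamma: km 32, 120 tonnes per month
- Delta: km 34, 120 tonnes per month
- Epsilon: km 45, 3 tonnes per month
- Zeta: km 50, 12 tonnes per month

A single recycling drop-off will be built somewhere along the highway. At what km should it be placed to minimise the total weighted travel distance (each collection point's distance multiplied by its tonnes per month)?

x = 32

For a sum of weighted absolute distances on a line, the optimum is the weighted median (not the mean). Total weight W = 365; half-weight = 182.5.
Sort by position and accumulate weight:
  km 20 (Alpha, w=40) → cum 40
  km 26 (Beta, w=70) → cum 110
  km 32 (Gamma, w=120) → cum 230  ≥ 182.5 → median here
  km 34 (Delta, w=120) → cum 350
  km 45 (Epsilon, w=3) → cum 353
  km 50 (Zeta, w=12) → cum 365
Optimal location: km 32.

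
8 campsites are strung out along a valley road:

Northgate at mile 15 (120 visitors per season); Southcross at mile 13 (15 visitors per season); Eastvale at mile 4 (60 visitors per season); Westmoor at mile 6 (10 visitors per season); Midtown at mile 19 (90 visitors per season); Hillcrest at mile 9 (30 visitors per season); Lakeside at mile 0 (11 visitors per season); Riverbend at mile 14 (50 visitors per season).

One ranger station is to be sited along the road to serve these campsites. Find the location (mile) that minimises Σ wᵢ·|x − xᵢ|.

x = 15

For a sum of weighted absolute distances on a line, the optimum is the weighted median (not the mean). Total weight W = 386; half-weight = 193.
Sort by position and accumulate weight:
  mile 0 (Lakeside, w=11) → cum 11
  mile 4 (Eastvale, w=60) → cum 71
  mile 6 (Westmoor, w=10) → cum 81
  mile 9 (Hillcrest, w=30) → cum 111
  mile 13 (Southcross, w=15) → cum 126
  mile 14 (Riverbend, w=50) → cum 176
  mile 15 (Northgate, w=120) → cum 296  ≥ 193 → median here
  mile 19 (Midtown, w=90) → cum 386
Optimal location: mile 15.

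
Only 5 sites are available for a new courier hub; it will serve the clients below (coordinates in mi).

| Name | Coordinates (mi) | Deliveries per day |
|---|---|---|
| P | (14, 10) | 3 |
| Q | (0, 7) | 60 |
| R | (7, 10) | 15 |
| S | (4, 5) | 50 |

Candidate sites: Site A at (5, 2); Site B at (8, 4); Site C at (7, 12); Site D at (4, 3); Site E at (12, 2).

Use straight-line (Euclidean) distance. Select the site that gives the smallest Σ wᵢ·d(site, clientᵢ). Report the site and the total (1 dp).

Site D, total 590.3 mi

Total weighted distance at each candidate:
  Site A (5, 2): total = 742.2
  Site B (8, 4): total = 835.5
  Site C (7, 12): total = 948.8
  Site D (4, 3): total = 590.3
  Site E (12, 2): total = 1373.4
Minimum is at Site D with total 590.3 mi.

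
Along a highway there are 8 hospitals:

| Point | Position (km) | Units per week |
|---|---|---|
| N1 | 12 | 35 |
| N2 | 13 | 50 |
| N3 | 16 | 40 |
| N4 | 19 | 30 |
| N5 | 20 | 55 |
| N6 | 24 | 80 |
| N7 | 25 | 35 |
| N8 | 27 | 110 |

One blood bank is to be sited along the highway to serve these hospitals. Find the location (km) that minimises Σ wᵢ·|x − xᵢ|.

x = 24

For a sum of weighted absolute distances on a line, the optimum is the weighted median (not the mean). Total weight W = 435; half-weight = 217.5.
Sort by position and accumulate weight:
  km 12 (N1, w=35) → cum 35
  km 13 (N2, w=50) → cum 85
  km 16 (N3, w=40) → cum 125
  km 19 (N4, w=30) → cum 155
  km 20 (N5, w=55) → cum 210
  km 24 (N6, w=80) → cum 290  ≥ 217.5 → median here
  km 25 (N7, w=35) → cum 325
  km 27 (N8, w=110) → cum 435
Optimal location: km 24.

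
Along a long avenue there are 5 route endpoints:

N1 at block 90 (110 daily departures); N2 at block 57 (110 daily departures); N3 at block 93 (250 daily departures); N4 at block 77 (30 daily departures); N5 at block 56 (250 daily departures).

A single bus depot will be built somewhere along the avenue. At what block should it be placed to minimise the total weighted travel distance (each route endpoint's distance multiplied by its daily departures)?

x = 77

For a sum of weighted absolute distances on a line, the optimum is the weighted median (not the mean). Total weight W = 750; half-weight = 375.
Sort by position and accumulate weight:
  block 56 (N5, w=250) → cum 250
  block 57 (N2, w=110) → cum 360
  block 77 (N4, w=30) → cum 390  ≥ 375 → median here
  block 90 (N1, w=110) → cum 500
  block 93 (N3, w=250) → cum 750
Optimal location: block 77.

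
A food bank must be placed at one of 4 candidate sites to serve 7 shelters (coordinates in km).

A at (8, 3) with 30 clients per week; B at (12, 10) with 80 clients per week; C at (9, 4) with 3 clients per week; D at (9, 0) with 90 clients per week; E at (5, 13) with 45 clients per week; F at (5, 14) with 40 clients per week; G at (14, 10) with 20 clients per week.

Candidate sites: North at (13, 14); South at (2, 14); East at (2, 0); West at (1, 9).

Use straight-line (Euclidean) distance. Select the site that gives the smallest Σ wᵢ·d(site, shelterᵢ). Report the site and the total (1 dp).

North, total 2800.3 km

Total weighted distance at each candidate:
  North (13, 14): total = 2800.3
  South (2, 14): total = 3198.2
  East (2, 0): total = 3472.3
  West (1, 9): total = 3043.7
Minimum is at North with total 2800.3 km.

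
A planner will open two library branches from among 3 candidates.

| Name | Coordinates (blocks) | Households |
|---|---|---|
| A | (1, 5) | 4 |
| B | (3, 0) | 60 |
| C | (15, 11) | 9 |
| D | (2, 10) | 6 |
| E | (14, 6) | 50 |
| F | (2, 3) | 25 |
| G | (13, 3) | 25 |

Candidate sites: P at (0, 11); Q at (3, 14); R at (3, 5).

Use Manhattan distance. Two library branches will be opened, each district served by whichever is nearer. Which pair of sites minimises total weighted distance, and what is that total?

{P, R}, total 1436

Evaluate every pair (each demand assigned to the nearer of the two):
  {P, R}: total = 1436
  {Q, R}: total = 1448
  {P, Q}: total = 2746
Best pair: {P, R} with total 1436.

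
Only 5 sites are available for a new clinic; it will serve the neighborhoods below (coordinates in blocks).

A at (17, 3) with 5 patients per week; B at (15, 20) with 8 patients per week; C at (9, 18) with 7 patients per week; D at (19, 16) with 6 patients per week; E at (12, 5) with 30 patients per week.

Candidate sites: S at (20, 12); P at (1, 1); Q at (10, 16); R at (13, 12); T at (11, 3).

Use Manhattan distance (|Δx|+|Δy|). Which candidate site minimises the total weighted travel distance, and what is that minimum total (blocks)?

R, total 515 blocks

Total weighted distance at each candidate:
  S (20, 12): total = 763
  P (1, 1): total = 1177
  Q (10, 16): total = 637
  R (13, 12): total = 515
  T (11, 3): total = 533
Minimum is at R with total 515 blocks.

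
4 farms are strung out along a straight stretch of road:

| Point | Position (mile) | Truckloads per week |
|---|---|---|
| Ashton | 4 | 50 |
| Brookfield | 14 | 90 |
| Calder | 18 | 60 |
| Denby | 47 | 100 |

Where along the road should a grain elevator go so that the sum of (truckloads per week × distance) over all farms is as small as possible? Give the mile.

For a sum of weighted absolute distances on a line, the optimum is the weighted median (not the mean). Total weight W = 300; half-weight = 150.
Sort by position and accumulate weight:
  mile 4 (Ashton, w=50) → cum 50
  mile 14 (Brookfield, w=90) → cum 140
  mile 18 (Calder, w=60) → cum 200  ≥ 150 → median here
  mile 47 (Denby, w=100) → cum 300
Optimal location: mile 18.

x = 18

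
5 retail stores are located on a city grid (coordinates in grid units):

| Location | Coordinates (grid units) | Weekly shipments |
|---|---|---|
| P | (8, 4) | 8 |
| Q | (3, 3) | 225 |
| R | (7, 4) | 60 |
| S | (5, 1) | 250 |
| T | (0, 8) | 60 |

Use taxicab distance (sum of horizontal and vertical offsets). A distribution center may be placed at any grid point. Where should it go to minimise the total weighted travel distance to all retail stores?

Manhattan distance separates: Σwᵢ(|x−xᵢ|+|y−yᵢ|) = Σwᵢ|x−xᵢ| + Σwᵢ|y−yᵢ|, so x and y are optimised independently as 1-D weighted medians.
Total weight W = 603; half = 301.5.
x-coordinate, sorted with cumulative weight:
  x=0 (T, w=60) cum 60
  x=3 (Q, w=225) cum 285
  x=5 (S, w=250) cum 535  ← median
  x=7 (R, w=60) cum 595
  x=8 (P, w=8) cum 603
⇒ x* = 5
y-coordinate, sorted with cumulative weight:
  y=1 (S, w=250) cum 250
  y=3 (Q, w=225) cum 475  ← median
  y=4 (P, w=8) cum 483
  y=4 (R, w=60) cum 543
  y=8 (T, w=60) cum 603
⇒ y* = 3

(5, 3)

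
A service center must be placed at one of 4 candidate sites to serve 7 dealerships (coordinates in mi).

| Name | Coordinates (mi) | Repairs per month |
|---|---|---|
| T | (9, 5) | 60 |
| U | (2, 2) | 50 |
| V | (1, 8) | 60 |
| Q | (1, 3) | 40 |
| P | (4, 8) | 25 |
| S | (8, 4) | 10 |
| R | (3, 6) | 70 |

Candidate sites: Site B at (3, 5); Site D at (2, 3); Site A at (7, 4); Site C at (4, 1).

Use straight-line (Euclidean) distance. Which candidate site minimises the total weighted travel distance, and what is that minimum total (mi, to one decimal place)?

Site B, total 1047.6 mi

Total weighted distance at each candidate:
  Site B (3, 5): total = 1047.6
  Site D (2, 3): total = 1249.6
  Site A (7, 4): total = 1527.4
  Site C (4, 1): total = 1679.1
Minimum is at Site B with total 1047.6 mi.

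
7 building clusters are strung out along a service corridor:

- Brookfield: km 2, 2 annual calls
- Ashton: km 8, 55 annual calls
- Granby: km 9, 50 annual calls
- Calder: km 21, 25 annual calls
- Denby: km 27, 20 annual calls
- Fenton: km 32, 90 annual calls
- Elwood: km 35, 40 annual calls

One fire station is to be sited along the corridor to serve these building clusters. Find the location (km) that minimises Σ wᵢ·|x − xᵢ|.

For a sum of weighted absolute distances on a line, the optimum is the weighted median (not the mean). Total weight W = 282; half-weight = 141.
Sort by position and accumulate weight:
  km 2 (Brookfield, w=2) → cum 2
  km 8 (Ashton, w=55) → cum 57
  km 9 (Granby, w=50) → cum 107
  km 21 (Calder, w=25) → cum 132
  km 27 (Denby, w=20) → cum 152  ≥ 141 → median here
  km 32 (Fenton, w=90) → cum 242
  km 35 (Elwood, w=40) → cum 282
Optimal location: km 27.

x = 27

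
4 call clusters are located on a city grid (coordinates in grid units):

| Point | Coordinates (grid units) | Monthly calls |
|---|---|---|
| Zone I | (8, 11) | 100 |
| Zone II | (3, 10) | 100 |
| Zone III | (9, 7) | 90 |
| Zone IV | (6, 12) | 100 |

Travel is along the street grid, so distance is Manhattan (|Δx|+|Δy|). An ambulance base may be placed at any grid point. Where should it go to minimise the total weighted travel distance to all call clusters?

Manhattan distance separates: Σwᵢ(|x−xᵢ|+|y−yᵢ|) = Σwᵢ|x−xᵢ| + Σwᵢ|y−yᵢ|, so x and y are optimised independently as 1-D weighted medians.
Total weight W = 390; half = 195.
x-coordinate, sorted with cumulative weight:
  x=3 (Zone II, w=100) cum 100
  x=6 (Zone IV, w=100) cum 200  ← median
  x=8 (Zone I, w=100) cum 300
  x=9 (Zone III, w=90) cum 390
⇒ x* = 6
y-coordinate, sorted with cumulative weight:
  y=7 (Zone III, w=90) cum 90
  y=10 (Zone II, w=100) cum 190
  y=11 (Zone I, w=100) cum 290  ← median
  y=12 (Zone IV, w=100) cum 390
⇒ y* = 11

(6, 11)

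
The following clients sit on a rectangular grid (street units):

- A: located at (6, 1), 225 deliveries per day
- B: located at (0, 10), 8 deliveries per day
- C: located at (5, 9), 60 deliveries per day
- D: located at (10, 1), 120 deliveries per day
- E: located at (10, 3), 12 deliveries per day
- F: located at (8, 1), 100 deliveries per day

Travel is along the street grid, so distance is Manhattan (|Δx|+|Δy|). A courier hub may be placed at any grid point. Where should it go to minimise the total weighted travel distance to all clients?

Manhattan distance separates: Σwᵢ(|x−xᵢ|+|y−yᵢ|) = Σwᵢ|x−xᵢ| + Σwᵢ|y−yᵢ|, so x and y are optimised independently as 1-D weighted medians.
Total weight W = 525; half = 262.5.
x-coordinate, sorted with cumulative weight:
  x=0 (B, w=8) cum 8
  x=5 (C, w=60) cum 68
  x=6 (A, w=225) cum 293  ← median
  x=8 (F, w=100) cum 393
  x=10 (D, w=120) cum 513
  x=10 (E, w=12) cum 525
⇒ x* = 6
y-coordinate, sorted with cumulative weight:
  y=1 (A, w=225) cum 225
  y=1 (D, w=120) cum 345  ← median
  y=1 (F, w=100) cum 445
  y=3 (E, w=12) cum 457
  y=9 (C, w=60) cum 517
  y=10 (B, w=8) cum 525
⇒ y* = 1

(6, 1)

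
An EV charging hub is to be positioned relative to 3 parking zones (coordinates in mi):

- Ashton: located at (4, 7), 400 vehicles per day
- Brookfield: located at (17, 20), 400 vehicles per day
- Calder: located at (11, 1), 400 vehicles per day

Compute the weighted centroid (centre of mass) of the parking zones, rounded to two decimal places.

(10.67, 9.33)

The minimiser of Σwᵢ‖p−pᵢ‖² is the weighted centroid p* = (Σwᵢpᵢ)/(Σwᵢ).
Σwᵢ = 1200.
Σwᵢxᵢ = 400·4 + 400·17 + 400·11 = 12800.
Σwᵢyᵢ = 400·7 + 400·20 + 400·1 = 11200.
x* = 12800/1200 = 10.67, y* = 11200/1200 = 9.33.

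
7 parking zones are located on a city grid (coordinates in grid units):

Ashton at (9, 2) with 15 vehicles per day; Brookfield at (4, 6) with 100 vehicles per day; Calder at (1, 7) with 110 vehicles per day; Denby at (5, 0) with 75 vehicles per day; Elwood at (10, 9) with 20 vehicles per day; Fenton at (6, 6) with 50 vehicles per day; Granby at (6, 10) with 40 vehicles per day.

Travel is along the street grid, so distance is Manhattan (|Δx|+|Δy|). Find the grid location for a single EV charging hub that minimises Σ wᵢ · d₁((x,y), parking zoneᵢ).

Manhattan distance separates: Σwᵢ(|x−xᵢ|+|y−yᵢ|) = Σwᵢ|x−xᵢ| + Σwᵢ|y−yᵢ|, so x and y are optimised independently as 1-D weighted medians.
Total weight W = 410; half = 205.
x-coordinate, sorted with cumulative weight:
  x=1 (Calder, w=110) cum 110
  x=4 (Brookfield, w=100) cum 210  ← median
  x=5 (Denby, w=75) cum 285
  x=6 (Fenton, w=50) cum 335
  x=6 (Granby, w=40) cum 375
  x=9 (Ashton, w=15) cum 390
  x=10 (Elwood, w=20) cum 410
⇒ x* = 4
y-coordinate, sorted with cumulative weight:
  y=0 (Denby, w=75) cum 75
  y=2 (Ashton, w=15) cum 90
  y=6 (Brookfield, w=100) cum 190
  y=6 (Fenton, w=50) cum 240  ← median
  y=7 (Calder, w=110) cum 350
  y=9 (Elwood, w=20) cum 370
  y=10 (Granby, w=40) cum 410
⇒ y* = 6

(4, 6)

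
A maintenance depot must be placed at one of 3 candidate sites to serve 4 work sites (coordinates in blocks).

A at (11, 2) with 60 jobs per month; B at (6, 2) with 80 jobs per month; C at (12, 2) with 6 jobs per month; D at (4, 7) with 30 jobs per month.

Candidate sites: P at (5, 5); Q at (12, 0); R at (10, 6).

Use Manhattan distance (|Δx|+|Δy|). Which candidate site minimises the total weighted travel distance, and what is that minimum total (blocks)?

P, total 1010 blocks

Total weighted distance at each candidate:
  P (5, 5): total = 1010
  Q (12, 0): total = 1282
  R (10, 6): total = 1186
Minimum is at P with total 1010 blocks.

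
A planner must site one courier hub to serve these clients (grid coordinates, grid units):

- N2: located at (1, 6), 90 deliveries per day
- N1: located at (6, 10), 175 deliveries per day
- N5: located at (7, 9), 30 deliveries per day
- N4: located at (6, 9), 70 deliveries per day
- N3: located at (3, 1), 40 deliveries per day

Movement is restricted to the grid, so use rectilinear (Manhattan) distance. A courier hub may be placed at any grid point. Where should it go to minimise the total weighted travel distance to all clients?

Manhattan distance separates: Σwᵢ(|x−xᵢ|+|y−yᵢ|) = Σwᵢ|x−xᵢ| + Σwᵢ|y−yᵢ|, so x and y are optimised independently as 1-D weighted medians.
Total weight W = 405; half = 202.5.
x-coordinate, sorted with cumulative weight:
  x=1 (N2, w=90) cum 90
  x=3 (N3, w=40) cum 130
  x=6 (N1, w=175) cum 305  ← median
  x=6 (N4, w=70) cum 375
  x=7 (N5, w=30) cum 405
⇒ x* = 6
y-coordinate, sorted with cumulative weight:
  y=1 (N3, w=40) cum 40
  y=6 (N2, w=90) cum 130
  y=9 (N5, w=30) cum 160
  y=9 (N4, w=70) cum 230  ← median
  y=10 (N1, w=175) cum 405
⇒ y* = 9

(6, 9)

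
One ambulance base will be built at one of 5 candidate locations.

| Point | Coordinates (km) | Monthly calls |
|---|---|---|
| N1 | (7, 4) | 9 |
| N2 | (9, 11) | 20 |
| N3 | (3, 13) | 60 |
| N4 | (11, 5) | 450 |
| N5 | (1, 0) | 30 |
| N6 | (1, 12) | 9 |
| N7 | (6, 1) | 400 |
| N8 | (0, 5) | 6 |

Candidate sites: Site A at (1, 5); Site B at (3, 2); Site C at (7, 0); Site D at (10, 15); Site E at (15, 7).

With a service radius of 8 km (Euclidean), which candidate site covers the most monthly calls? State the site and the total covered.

Coverage radius r = 8 km; a point is covered iff (Δx)²+(Δy)² ≤ 8² = 64.
  Site A (1, 5): covers {N1, N5, N6, N7, N8} → 454
  Site B (3, 2): covers {N1, N5, N7, N8} → 445
  Site C (7, 0): covers {N1, N4, N5, N7} → 889
  Site D (10, 15): covers {N2, N3} → 80
  Site E (15, 7): covers {N2, N4} → 470
Maximum coverage at Site C: 889 monthly calls.

Site C, covering 889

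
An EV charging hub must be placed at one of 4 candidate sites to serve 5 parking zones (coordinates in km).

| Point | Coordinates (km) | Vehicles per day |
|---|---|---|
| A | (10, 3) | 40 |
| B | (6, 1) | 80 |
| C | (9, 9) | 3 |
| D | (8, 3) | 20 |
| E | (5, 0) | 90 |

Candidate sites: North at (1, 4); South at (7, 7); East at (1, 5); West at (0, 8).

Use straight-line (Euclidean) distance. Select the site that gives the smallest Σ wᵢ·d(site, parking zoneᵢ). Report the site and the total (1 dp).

South, total 1432.8 km

Total weighted distance at each candidate:
  North (1, 4): total = 1507.5
  South (7, 7): total = 1432.8
  East (1, 5): total = 1629.7
  West (0, 8): total = 2249.7
Minimum is at South with total 1432.8 km.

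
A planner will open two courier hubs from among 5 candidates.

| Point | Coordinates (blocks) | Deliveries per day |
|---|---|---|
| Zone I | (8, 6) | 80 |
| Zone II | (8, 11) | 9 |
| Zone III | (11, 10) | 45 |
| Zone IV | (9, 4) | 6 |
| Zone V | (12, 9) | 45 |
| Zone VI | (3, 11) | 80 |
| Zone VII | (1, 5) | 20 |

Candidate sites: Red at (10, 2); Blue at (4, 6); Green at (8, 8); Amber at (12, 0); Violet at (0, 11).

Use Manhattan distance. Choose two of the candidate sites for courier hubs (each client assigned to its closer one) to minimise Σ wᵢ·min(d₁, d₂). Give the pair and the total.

Evaluate every pair (each demand assigned to the nearer of the two):
  {Green, Violet}: total = 1047
  {Blue, Green}: total = 1227
  {Red, Green}: total = 1495
  {Green, Amber}: total = 1507
  {Blue, Violet}: total = 1744
  {Red, Violet}: total = 1760
  {Red, Blue}: total = 1789
  {Blue, Amber}: total = 1903
  {Amber, Violet}: total = 2194
  {Red, Amber}: total = 2927
Best pair: {Green, Violet} with total 1047.

{Green, Violet}, total 1047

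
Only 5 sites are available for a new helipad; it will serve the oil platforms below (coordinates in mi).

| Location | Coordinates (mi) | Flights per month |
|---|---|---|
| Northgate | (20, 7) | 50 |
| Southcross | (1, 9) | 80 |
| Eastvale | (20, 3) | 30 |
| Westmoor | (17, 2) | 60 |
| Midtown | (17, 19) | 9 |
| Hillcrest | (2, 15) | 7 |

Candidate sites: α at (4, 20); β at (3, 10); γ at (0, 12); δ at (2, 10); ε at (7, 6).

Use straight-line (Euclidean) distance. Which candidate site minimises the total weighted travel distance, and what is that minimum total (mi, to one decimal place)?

ε, total 2454.7 mi

Total weighted distance at each candidate:
  α (4, 20): total = 4130.5
  β (3, 10): total = 2746.5
  γ (0, 12): total = 3315.8
  δ (2, 10): total = 2817.4
  ε (7, 6): total = 2454.7
Minimum is at ε with total 2454.7 mi.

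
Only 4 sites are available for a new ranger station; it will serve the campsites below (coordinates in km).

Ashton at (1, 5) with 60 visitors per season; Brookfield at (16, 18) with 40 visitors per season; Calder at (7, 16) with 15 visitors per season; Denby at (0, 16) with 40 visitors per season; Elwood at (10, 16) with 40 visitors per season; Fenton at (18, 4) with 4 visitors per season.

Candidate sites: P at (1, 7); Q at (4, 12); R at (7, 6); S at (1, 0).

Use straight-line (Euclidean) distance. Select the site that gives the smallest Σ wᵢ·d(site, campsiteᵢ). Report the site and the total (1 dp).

Total weighted distance at each candidate:
  P (1, 7): total = 1966.7
  Q (4, 12): total = 1647.8
  R (7, 6): total = 2065.6
  S (1, 0): total = 2939.0
Minimum is at Q with total 1647.8 km.

Q, total 1647.8 km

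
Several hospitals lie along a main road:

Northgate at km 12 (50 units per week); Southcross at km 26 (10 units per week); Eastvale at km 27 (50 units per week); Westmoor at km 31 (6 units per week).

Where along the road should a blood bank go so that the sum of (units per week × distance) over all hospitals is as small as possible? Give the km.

x = 26

For a sum of weighted absolute distances on a line, the optimum is the weighted median (not the mean). Total weight W = 116; half-weight = 58.
Sort by position and accumulate weight:
  km 12 (Northgate, w=50) → cum 50
  km 26 (Southcross, w=10) → cum 60  ≥ 58 → median here
  km 27 (Eastvale, w=50) → cum 110
  km 31 (Westmoor, w=6) → cum 116
Optimal location: km 26.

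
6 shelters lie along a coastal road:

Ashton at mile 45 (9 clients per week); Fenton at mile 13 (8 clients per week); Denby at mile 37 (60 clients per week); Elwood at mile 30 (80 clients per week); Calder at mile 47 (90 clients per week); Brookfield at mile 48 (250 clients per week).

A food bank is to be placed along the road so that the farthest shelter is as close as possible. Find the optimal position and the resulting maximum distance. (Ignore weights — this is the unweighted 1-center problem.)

The 1-center on a line is the midpoint of the two extreme points: leftmost at 13, rightmost at 48.
Optimal location = (13 + 48)/2 = 30.5; maximum distance = (48 − 13)/2 = 17.5.

location 30.5, max distance 17.5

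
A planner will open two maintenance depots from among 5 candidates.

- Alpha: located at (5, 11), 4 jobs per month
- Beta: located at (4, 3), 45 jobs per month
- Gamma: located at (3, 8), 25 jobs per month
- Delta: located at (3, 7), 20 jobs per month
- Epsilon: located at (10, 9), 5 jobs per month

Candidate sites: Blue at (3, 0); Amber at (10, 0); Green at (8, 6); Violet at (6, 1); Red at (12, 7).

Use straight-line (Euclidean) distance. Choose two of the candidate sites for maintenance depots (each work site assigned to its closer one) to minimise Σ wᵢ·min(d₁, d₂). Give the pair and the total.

Evaluate every pair (each demand assigned to the nearer of the two):
  {Green, Violet}: total = 405.2
  {Blue, Green}: total = 420.3
  {Violet, Red}: total = 498.2
  {Green, Red}: total = 499.1
  {Amber, Green}: total = 503.0
  {Blue, Red}: total = 528.7
  {Blue, Violet}: total = 536.8
  {Amber, Violet}: total = 536.8
  {Blue, Amber}: total = 572.0
  {Amber, Red}: total = 754.6
Best pair: {Green, Violet} with total 405.2.

{Green, Violet}, total 405.2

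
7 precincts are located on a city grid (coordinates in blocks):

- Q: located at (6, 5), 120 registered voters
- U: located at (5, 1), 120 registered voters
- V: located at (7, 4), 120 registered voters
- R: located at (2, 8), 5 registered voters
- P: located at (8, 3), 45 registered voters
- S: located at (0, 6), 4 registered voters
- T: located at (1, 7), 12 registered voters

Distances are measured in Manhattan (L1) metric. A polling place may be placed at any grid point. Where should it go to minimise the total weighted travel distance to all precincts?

(6, 4)

Manhattan distance separates: Σwᵢ(|x−xᵢ|+|y−yᵢ|) = Σwᵢ|x−xᵢ| + Σwᵢ|y−yᵢ|, so x and y are optimised independently as 1-D weighted medians.
Total weight W = 426; half = 213.
x-coordinate, sorted with cumulative weight:
  x=0 (S, w=4) cum 4
  x=1 (T, w=12) cum 16
  x=2 (R, w=5) cum 21
  x=5 (U, w=120) cum 141
  x=6 (Q, w=120) cum 261  ← median
  x=7 (V, w=120) cum 381
  x=8 (P, w=45) cum 426
⇒ x* = 6
y-coordinate, sorted with cumulative weight:
  y=1 (U, w=120) cum 120
  y=3 (P, w=45) cum 165
  y=4 (V, w=120) cum 285  ← median
  y=5 (Q, w=120) cum 405
  y=6 (S, w=4) cum 409
  y=7 (T, w=12) cum 421
  y=8 (R, w=5) cum 426
⇒ y* = 4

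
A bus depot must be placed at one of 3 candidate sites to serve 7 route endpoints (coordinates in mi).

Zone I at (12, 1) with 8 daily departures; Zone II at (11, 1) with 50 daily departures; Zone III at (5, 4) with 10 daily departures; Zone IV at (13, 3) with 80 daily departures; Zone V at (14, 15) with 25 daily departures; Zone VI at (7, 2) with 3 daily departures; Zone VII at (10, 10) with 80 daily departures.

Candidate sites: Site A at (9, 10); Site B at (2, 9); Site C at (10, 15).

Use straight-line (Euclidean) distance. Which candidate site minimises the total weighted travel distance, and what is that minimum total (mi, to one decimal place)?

Total weighted distance at each candidate:
  Site A (9, 10): total = 1535.5
  Site B (2, 9): total = 2771.4
  Site C (10, 15): total = 2465.3
Minimum is at Site A with total 1535.5 mi.

Site A, total 1535.5 mi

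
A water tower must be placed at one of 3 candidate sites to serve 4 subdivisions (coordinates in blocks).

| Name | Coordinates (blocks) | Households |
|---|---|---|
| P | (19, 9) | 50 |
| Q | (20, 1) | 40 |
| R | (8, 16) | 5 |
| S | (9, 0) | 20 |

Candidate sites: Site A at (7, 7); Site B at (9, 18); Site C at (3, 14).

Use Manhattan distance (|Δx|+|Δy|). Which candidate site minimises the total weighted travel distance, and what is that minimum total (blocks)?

Total weighted distance at each candidate:
  Site A (7, 7): total = 1690
  Site B (9, 18): total = 2445
  Site C (3, 14): total = 2685
Minimum is at Site A with total 1690 blocks.

Site A, total 1690 blocks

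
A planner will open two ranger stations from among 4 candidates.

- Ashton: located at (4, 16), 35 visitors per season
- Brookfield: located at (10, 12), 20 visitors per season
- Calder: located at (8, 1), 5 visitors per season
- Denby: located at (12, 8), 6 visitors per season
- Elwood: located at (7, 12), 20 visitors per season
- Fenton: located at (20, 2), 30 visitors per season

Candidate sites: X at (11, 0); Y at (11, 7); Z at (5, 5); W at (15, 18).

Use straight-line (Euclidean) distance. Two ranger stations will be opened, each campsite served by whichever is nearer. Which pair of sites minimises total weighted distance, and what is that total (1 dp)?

Evaluate every pair (each demand assigned to the nearer of the two):
  {X, Y}: total = 930.0
  {Y, Z}: total = 959.0
  {Y, W}: total = 972.2
  {X, Z}: total = 1042.3
  {X, W}: total = 1088.3
  {Z, W}: total = 1218.0
Best pair: {X, Y} with total 930.0.

{X, Y}, total 930.0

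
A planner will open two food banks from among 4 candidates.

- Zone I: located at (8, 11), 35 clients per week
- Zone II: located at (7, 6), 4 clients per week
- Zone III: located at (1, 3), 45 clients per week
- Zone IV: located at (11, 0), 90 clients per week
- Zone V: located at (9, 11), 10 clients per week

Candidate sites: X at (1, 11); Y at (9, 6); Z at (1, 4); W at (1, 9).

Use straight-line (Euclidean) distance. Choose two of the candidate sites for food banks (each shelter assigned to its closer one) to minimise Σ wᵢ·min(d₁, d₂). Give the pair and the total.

Evaluate every pair (each demand assigned to the nearer of the two):
  {Y, Z}: total = 850.7
  {Y, W}: total = 1075.7
  {X, Y}: total = 1165.7
  {X, Z}: total = 1364.6
  {Z, W}: total = 1376.9
  {X, W}: total = 1832.7
Best pair: {Y, Z} with total 850.7.

{Y, Z}, total 850.7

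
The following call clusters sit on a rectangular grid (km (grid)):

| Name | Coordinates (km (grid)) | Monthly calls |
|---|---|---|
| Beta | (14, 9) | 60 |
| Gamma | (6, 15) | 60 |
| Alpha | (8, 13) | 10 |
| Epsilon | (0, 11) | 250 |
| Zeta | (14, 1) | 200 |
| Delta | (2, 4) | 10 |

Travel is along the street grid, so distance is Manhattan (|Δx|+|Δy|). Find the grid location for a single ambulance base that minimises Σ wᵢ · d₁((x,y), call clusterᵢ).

Manhattan distance separates: Σwᵢ(|x−xᵢ|+|y−yᵢ|) = Σwᵢ|x−xᵢ| + Σwᵢ|y−yᵢ|, so x and y are optimised independently as 1-D weighted medians.
Total weight W = 590; half = 295.
x-coordinate, sorted with cumulative weight:
  x=0 (Epsilon, w=250) cum 250
  x=2 (Delta, w=10) cum 260
  x=6 (Gamma, w=60) cum 320  ← median
  x=8 (Alpha, w=10) cum 330
  x=14 (Beta, w=60) cum 390
  x=14 (Zeta, w=200) cum 590
⇒ x* = 6
y-coordinate, sorted with cumulative weight:
  y=1 (Zeta, w=200) cum 200
  y=4 (Delta, w=10) cum 210
  y=9 (Beta, w=60) cum 270
  y=11 (Epsilon, w=250) cum 520  ← median
  y=13 (Alpha, w=10) cum 530
  y=15 (Gamma, w=60) cum 590
⇒ y* = 11

(6, 11)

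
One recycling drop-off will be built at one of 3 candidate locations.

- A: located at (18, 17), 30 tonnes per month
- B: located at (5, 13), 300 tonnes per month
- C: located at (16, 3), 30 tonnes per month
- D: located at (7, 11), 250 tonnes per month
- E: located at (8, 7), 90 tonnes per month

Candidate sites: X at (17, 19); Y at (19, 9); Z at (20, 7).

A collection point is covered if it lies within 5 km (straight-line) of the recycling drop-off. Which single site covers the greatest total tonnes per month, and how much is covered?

X, covering 30

Coverage radius r = 5 km; a point is covered iff (Δx)²+(Δy)² ≤ 5² = 25.
  X (17, 19): covers {A} → 30
  Y (19, 9): covers {none} → 0
  Z (20, 7): covers {none} → 0
Maximum coverage at X: 30 tonnes per month.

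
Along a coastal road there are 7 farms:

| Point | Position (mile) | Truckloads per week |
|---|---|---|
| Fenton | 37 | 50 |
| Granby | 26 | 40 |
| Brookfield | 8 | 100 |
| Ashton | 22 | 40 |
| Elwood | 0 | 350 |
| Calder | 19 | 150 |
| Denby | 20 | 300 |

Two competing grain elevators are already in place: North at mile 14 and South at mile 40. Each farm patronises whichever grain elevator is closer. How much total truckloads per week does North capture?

980

The indifferent point is the midpoint (14+40)/2 = 27; farms left of it (closer to North at 14) go to North, those right go to South.
  Elwood at 0 (w=350) → North
  Brookfield at 8 (w=100) → North
  Calder at 19 (w=150) → North
  Denby at 20 (w=300) → North
  Ashton at 22 (w=40) → North
  Granby at 26 (w=40) → North
  Fenton at 37 (w=50) → South
North captures 980; South captures 50.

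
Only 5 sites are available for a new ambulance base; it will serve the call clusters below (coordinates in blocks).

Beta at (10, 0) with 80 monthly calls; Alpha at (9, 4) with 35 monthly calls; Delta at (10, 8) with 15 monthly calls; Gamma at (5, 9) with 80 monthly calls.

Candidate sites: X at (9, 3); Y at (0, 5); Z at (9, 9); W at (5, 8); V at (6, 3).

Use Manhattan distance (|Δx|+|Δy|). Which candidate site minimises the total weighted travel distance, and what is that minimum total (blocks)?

X, total 1245 blocks

Total weighted distance at each candidate:
  X (9, 3): total = 1245
  Y (0, 5): total = 2465
  Z (9, 9): total = 1325
  W (5, 8): total = 1475
  V (6, 3): total = 1395
Minimum is at X with total 1245 blocks.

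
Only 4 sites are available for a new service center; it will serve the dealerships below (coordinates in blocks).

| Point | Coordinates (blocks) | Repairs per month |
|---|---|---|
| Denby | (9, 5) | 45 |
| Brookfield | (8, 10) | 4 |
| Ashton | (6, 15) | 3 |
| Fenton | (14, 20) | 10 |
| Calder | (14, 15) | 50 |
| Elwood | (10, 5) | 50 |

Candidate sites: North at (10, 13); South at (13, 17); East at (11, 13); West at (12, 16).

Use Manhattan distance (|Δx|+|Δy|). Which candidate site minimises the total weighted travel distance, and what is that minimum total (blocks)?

North, total 1253 blocks

Total weighted distance at each candidate:
  North (10, 13): total = 1253
  South (13, 17): total = 1735
  East (11, 13): total = 1295
  West (12, 16): total = 1551
Minimum is at North with total 1253 blocks.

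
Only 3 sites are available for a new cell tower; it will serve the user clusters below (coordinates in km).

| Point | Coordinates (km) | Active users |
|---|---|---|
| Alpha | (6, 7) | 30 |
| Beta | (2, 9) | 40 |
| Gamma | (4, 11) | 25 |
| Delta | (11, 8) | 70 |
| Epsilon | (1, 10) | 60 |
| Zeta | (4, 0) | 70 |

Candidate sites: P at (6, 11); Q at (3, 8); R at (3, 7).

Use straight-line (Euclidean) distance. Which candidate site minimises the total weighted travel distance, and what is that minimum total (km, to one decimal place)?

Q, total 1524.6 km

Total weighted distance at each candidate:
  P (6, 11): total = 1845.6
  Q (3, 8): total = 1524.6
  R (3, 7): total = 1558.2
Minimum is at Q with total 1524.6 km.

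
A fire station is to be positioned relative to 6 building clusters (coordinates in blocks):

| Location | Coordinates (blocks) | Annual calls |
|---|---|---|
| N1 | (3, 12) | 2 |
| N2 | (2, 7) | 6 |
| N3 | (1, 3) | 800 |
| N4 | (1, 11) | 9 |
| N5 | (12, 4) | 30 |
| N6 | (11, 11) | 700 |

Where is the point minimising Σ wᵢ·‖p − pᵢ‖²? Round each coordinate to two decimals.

The minimiser of Σwᵢ‖p−pᵢ‖² is the weighted centroid p* = (Σwᵢpᵢ)/(Σwᵢ).
Σwᵢ = 1547.
Σwᵢxᵢ = 2·3 + 6·2 + 800·1 + 9·1 + 30·12 + 700·11 = 8887.
Σwᵢyᵢ = 2·12 + 6·7 + 800·3 + 9·11 + 30·4 + 700·11 = 10385.
x* = 8887/1547 = 5.74, y* = 10385/1547 = 6.71.

(5.74, 6.71)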